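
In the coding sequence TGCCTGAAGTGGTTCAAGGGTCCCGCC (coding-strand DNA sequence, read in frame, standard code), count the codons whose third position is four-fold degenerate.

4

Codon 1 TGC (Cys): third position 2-fold.
Codon 2 CTG (Leu): third position 4-fold.
Codon 3 AAG (Lys): third position 2-fold.
Codon 4 TGG (Trp): third position 1-fold.
Codon 5 TTC (Phe): third position 2-fold.
Codon 6 AAG (Lys): third position 2-fold.
Codon 7 GGT (Gly): third position 4-fold.
Codon 8 CCC (Pro): third position 4-fold.
Codon 9 GCC (Ala): third position 4-fold.
Four-fold degenerate third positions: 4.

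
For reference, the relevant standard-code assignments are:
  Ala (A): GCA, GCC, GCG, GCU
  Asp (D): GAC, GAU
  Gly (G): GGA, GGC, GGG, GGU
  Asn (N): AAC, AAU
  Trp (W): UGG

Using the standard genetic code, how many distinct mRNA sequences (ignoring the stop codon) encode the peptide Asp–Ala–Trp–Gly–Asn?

64

Asp: 2 codons.
Ala: 4 codons.
Trp: 1 codon.
Gly: 4 codons.
Asn: 2 codons.
2 × 4 × 1 × 4 × 2 = 64.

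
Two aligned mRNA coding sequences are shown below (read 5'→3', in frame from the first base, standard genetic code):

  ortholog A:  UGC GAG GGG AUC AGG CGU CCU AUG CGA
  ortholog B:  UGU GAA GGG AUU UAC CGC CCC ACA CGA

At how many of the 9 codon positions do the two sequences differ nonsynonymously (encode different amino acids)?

Codon 1: UGC Cys / UGU Cys — synonymous.
Codon 2: GAG Glu / GAA Glu — synonymous.
Codon 3: GGG Gly / GGG Gly — identical.
Codon 4: AUC Ile / AUU Ile — synonymous.
Codon 5: AGG Arg / UAC Tyr — nonsynonymous.
Codon 6: CGU Arg / CGC Arg — synonymous.
Codon 7: CCU Pro / CCC Pro — synonymous.
Codon 8: AUG Met / ACA Thr — nonsynonymous.
Codon 9: CGA Arg / CGA Arg — identical.
Nonsynonymous differences: 2.

2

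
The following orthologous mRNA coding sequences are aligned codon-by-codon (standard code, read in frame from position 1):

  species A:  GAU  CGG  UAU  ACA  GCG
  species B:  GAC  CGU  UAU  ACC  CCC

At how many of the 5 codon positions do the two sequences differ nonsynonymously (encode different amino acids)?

Codon 1: GAU Asp / GAC Asp — synonymous.
Codon 2: CGG Arg / CGU Arg — synonymous.
Codon 3: UAU Tyr / UAU Tyr — identical.
Codon 4: ACA Thr / ACC Thr — synonymous.
Codon 5: GCG Ala / CCC Pro — nonsynonymous.
Nonsynonymous differences: 1.

1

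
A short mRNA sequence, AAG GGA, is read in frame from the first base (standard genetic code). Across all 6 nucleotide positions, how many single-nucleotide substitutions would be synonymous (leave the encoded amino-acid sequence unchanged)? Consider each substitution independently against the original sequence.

4

Codon 1 (AAG, Lys): 1 synonymous substitution.
Codon 2 (GGA, Gly): 3 synonymous substitutions.
Total: 1 + 3 = 4.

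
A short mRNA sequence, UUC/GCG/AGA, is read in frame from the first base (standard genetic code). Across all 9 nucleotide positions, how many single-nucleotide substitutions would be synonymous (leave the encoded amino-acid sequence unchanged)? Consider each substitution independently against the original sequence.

Codon 1 (UUC, Phe): 1 synonymous substitution.
Codon 2 (GCG, Ala): 3 synonymous substitutions.
Codon 3 (AGA, Arg): 2 synonymous substitutions.
Total: 1 + 3 + 2 = 6.

6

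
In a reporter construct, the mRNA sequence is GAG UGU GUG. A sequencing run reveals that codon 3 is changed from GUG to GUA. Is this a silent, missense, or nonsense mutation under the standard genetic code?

silent

Position 9 falls in codon 3: GUG → Val.
After the substitution the codon is GUA → Val.
Both encode Val, so the change is synonymous.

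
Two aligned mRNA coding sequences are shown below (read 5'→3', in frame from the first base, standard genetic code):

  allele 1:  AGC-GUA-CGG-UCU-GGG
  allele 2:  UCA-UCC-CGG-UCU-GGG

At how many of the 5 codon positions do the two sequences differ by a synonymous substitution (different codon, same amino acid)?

1

Codon 1: AGC Ser / UCA Ser — synonymous.
Codon 2: GUA Val / UCC Ser — nonsynonymous.
Codon 3: CGG Arg / CGG Arg — identical.
Codon 4: UCU Ser / UCU Ser — identical.
Codon 5: GGG Gly / GGG Gly — identical.
Synonymous differences: 1.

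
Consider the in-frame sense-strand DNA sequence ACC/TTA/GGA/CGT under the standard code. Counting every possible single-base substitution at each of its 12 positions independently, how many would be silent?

Codon 1 (ACC, Thr): 3 synonymous substitutions.
Codon 2 (TTA, Leu): 2 synonymous substitutions.
Codon 3 (GGA, Gly): 3 synonymous substitutions.
Codon 4 (CGT, Arg): 3 synonymous substitutions.
Total: 3 + 2 + 3 + 3 = 11.

11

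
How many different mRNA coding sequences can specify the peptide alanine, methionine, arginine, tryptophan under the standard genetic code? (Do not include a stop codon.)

Ala: 4 codons.
Met: 1 codon.
Arg: 6 codons.
Trp: 1 codon.
4 × 1 × 6 × 1 = 24.

24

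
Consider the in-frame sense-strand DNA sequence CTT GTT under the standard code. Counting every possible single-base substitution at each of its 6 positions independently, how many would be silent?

Codon 1 (CTT, Leu): 3 synonymous substitutions.
Codon 2 (GTT, Val): 3 synonymous substitutions.
Total: 3 + 3 = 6.

6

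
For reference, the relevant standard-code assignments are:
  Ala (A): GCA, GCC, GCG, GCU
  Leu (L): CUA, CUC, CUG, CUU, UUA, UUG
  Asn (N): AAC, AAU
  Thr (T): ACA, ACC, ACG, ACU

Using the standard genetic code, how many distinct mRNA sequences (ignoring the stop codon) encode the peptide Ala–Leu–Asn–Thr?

192

Ala: 4 codons.
Leu: 6 codons.
Asn: 2 codons.
Thr: 4 codons.
4 × 6 × 2 × 4 = 192.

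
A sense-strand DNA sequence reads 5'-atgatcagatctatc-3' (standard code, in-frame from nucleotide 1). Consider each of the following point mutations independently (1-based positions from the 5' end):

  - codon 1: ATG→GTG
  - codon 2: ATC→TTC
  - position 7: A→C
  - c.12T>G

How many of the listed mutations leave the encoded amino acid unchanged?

2

Codon 1: ATG (Met) → GTG (Val) — missense.
Codon 2: ATC (Ile) → TTC (Phe) — missense.
Codon 3: AGA (Arg) → CGA (Arg) — synonymous.
Codon 4: TCT (Ser) → TCG (Ser) — synonymous.
Synonymous: 2 of 4.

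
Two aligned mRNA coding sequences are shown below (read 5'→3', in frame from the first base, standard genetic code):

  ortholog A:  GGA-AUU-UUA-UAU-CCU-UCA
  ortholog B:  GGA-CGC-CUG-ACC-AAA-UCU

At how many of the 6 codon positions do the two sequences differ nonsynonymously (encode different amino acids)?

3

Codon 1: GGA Gly / GGA Gly — identical.
Codon 2: AUU Ile / CGC Arg — nonsynonymous.
Codon 3: UUA Leu / CUG Leu — synonymous.
Codon 4: UAU Tyr / ACC Thr — nonsynonymous.
Codon 5: CCU Pro / AAA Lys — nonsynonymous.
Codon 6: UCA Ser / UCU Ser — synonymous.
Nonsynonymous differences: 3.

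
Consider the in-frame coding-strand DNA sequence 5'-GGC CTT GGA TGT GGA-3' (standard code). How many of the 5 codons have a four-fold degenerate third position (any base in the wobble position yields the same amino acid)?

4

Codon 1 GGC (Gly): third position 4-fold.
Codon 2 CTT (Leu): third position 4-fold.
Codon 3 GGA (Gly): third position 4-fold.
Codon 4 TGT (Cys): third position 2-fold.
Codon 5 GGA (Gly): third position 4-fold.
Four-fold degenerate third positions: 4.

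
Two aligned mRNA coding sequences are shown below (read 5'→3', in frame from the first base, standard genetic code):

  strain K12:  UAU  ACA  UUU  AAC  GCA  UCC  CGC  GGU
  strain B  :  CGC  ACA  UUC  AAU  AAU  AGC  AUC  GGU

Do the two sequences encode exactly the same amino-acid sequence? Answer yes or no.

Codon 1: UAU Tyr / CGC Arg — nonsynonymous.
Codon 2: ACA Thr / ACA Thr — identical.
Codon 3: UUU Phe / UUC Phe — synonymous.
Codon 4: AAC Asn / AAU Asn — synonymous.
Codon 5: GCA Ala / AAU Asn — nonsynonymous.
Codon 6: UCC Ser / AGC Ser — synonymous.
Codon 7: CGC Arg / AUC Ile — nonsynonymous.
Codon 8: GGU Gly / GGU Gly — identical.
Nonsynonymous differences: 3 → different protein.

no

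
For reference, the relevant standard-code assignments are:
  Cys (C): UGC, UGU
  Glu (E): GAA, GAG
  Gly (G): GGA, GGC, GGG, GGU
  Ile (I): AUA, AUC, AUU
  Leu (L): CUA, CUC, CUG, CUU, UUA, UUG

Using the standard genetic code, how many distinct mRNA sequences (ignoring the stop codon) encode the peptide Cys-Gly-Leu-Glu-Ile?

Cys: 2 codons.
Gly: 4 codons.
Leu: 6 codons.
Glu: 2 codons.
Ile: 3 codons.
2 × 4 × 6 × 2 × 3 = 288.

288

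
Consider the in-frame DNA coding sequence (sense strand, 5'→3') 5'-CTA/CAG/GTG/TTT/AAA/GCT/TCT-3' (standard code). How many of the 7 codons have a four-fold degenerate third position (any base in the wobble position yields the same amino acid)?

Codon 1 CTA (Leu): third position 4-fold.
Codon 2 CAG (Gln): third position 2-fold.
Codon 3 GTG (Val): third position 4-fold.
Codon 4 TTT (Phe): third position 2-fold.
Codon 5 AAA (Lys): third position 2-fold.
Codon 6 GCT (Ala): third position 4-fold.
Codon 7 TCT (Ser): third position 4-fold.
Four-fold degenerate third positions: 4.

4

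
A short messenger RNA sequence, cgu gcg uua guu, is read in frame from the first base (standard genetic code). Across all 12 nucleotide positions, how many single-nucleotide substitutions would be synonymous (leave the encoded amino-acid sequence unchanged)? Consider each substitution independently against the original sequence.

11

Codon 1 (CGU, Arg): 3 synonymous substitutions.
Codon 2 (GCG, Ala): 3 synonymous substitutions.
Codon 3 (UUA, Leu): 2 synonymous substitutions.
Codon 4 (GUU, Val): 3 synonymous substitutions.
Total: 3 + 3 + 2 + 3 = 11.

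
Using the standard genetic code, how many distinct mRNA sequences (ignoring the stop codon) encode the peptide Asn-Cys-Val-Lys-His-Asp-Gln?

Asn: 2 codons.
Cys: 2 codons.
Val: 4 codons.
Lys: 2 codons.
His: 2 codons.
Asp: 2 codons.
Gln: 2 codons.
2 × 2 × 4 × 2 × 2 × 2 × 2 = 256.

256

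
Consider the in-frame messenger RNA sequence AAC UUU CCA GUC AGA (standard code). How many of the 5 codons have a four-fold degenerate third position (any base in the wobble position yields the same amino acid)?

Codon 1 AAC (Asn): third position 2-fold.
Codon 2 UUU (Phe): third position 2-fold.
Codon 3 CCA (Pro): third position 4-fold.
Codon 4 GUC (Val): third position 4-fold.
Codon 5 AGA (Arg): third position 2-fold.
Four-fold degenerate third positions: 2.

2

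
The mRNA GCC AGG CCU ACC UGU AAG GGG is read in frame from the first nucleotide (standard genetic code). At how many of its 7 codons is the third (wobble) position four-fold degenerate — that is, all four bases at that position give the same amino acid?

Codon 1 GCC (Ala): third position 4-fold.
Codon 2 AGG (Arg): third position 2-fold.
Codon 3 CCU (Pro): third position 4-fold.
Codon 4 ACC (Thr): third position 4-fold.
Codon 5 UGU (Cys): third position 2-fold.
Codon 6 AAG (Lys): third position 2-fold.
Codon 7 GGG (Gly): third position 4-fold.
Four-fold degenerate third positions: 4.

4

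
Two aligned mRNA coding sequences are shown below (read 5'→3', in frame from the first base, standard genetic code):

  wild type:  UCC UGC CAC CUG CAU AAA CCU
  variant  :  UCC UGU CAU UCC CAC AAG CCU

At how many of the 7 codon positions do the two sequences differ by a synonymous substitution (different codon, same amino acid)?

4

Codon 1: UCC Ser / UCC Ser — identical.
Codon 2: UGC Cys / UGU Cys — synonymous.
Codon 3: CAC His / CAU His — synonymous.
Codon 4: CUG Leu / UCC Ser — nonsynonymous.
Codon 5: CAU His / CAC His — synonymous.
Codon 6: AAA Lys / AAG Lys — synonymous.
Codon 7: CCU Pro / CCU Pro — identical.
Synonymous differences: 4.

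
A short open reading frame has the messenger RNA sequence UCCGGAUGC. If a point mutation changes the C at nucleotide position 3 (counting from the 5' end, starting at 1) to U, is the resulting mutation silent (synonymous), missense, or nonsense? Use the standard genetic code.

silent

Position 3 falls in codon 1: UCC → Ser.
After the substitution the codon is UCU → Ser.
Both encode Ser, so the change is synonymous.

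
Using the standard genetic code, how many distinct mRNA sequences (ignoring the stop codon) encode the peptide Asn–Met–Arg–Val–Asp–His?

Asn: 2 codons.
Met: 1 codon.
Arg: 6 codons.
Val: 4 codons.
Asp: 2 codons.
His: 2 codons.
2 × 1 × 6 × 4 × 2 × 2 = 192.

192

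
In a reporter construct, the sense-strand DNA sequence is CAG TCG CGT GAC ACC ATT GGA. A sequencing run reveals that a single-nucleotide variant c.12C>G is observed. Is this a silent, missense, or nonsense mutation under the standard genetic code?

Position 12 falls in codon 4: GAC → Asp.
After the substitution the codon is GAG → Glu.
Asp ≠ Glu, so this is a missense mutation.

missense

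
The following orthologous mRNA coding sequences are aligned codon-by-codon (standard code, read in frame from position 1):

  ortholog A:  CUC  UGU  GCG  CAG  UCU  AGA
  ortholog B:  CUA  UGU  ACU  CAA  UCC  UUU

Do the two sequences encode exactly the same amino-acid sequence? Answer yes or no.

Codon 1: CUC Leu / CUA Leu — synonymous.
Codon 2: UGU Cys / UGU Cys — identical.
Codon 3: GCG Ala / ACU Thr — nonsynonymous.
Codon 4: CAG Gln / CAA Gln — synonymous.
Codon 5: UCU Ser / UCC Ser — synonymous.
Codon 6: AGA Arg / UUU Phe — nonsynonymous.
Nonsynonymous differences: 2 → different protein.

no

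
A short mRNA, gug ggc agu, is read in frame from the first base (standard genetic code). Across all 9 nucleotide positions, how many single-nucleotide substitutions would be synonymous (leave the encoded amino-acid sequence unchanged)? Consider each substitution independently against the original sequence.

7

Codon 1 (GUG, Val): 3 synonymous substitutions.
Codon 2 (GGC, Gly): 3 synonymous substitutions.
Codon 3 (AGU, Ser): 1 synonymous substitution.
Total: 3 + 3 + 1 = 7.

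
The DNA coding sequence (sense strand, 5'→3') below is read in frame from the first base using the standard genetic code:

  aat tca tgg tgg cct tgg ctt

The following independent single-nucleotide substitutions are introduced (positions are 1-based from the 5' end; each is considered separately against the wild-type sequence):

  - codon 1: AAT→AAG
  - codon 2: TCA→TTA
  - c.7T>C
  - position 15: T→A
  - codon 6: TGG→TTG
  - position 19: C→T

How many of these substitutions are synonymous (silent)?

Codon 1: AAT (Asn) → AAG (Lys) — missense.
Codon 2: TCA (Ser) → TTA (Leu) — missense.
Codon 3: TGG (Trp) → CGG (Arg) — missense.
Codon 5: CCT (Pro) → CCA (Pro) — synonymous.
Codon 6: TGG (Trp) → TTG (Leu) — missense.
Codon 7: CTT (Leu) → TTT (Phe) — missense.
Synonymous: 1 of 6.

1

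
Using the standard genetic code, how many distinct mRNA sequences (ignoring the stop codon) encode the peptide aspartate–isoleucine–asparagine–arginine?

Asp: 2 codons.
Ile: 3 codons.
Asn: 2 codons.
Arg: 6 codons.
2 × 3 × 2 × 6 = 72.

72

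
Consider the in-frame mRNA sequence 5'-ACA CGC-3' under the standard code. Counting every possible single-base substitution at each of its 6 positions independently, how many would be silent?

Codon 1 (ACA, Thr): 3 synonymous substitutions.
Codon 2 (CGC, Arg): 3 synonymous substitutions.
Total: 3 + 3 = 6.

6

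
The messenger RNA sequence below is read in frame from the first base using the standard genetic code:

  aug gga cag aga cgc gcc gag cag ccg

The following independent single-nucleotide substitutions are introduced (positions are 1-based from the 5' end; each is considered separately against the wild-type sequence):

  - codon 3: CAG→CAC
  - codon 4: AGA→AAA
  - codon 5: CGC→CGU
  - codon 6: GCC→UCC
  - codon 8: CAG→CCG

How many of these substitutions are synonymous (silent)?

Codon 3: CAG (Gln) → CAC (His) — missense.
Codon 4: AGA (Arg) → AAA (Lys) — missense.
Codon 5: CGC (Arg) → CGU (Arg) — synonymous.
Codon 6: GCC (Ala) → UCC (Ser) — missense.
Codon 8: CAG (Gln) → CCG (Pro) — missense.
Synonymous: 1 of 5.

1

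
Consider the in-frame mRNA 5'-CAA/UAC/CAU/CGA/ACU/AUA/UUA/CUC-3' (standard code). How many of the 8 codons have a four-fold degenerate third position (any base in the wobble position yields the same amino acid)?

3

Codon 1 CAA (Gln): third position 2-fold.
Codon 2 UAC (Tyr): third position 2-fold.
Codon 3 CAU (His): third position 2-fold.
Codon 4 CGA (Arg): third position 4-fold.
Codon 5 ACU (Thr): third position 4-fold.
Codon 6 AUA (Ile): third position 3-fold.
Codon 7 UUA (Leu): third position 2-fold.
Codon 8 CUC (Leu): third position 4-fold.
Four-fold degenerate third positions: 3.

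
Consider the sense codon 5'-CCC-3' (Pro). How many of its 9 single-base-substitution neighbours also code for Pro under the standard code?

3

Position 1: none → 0 synonymous.
Position 2: none → 0 synonymous.
Position 3: CCU, CCA, CCG → 3 synonymous.
Total: 0 + 0 + 3 = 3.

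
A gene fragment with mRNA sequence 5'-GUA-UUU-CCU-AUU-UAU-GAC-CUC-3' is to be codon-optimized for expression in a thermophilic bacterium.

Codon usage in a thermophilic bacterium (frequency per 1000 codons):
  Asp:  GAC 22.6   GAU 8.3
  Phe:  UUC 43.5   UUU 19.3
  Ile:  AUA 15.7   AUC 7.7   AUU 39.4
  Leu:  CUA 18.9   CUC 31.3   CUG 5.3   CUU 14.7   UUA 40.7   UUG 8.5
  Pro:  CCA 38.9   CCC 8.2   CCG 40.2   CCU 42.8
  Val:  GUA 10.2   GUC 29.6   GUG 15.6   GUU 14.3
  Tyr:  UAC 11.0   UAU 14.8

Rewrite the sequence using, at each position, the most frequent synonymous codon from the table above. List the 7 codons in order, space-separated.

Codon 1 (Val): best is GUC at 29.6.
Codon 2 (Phe): best is UUC at 43.5.
Codon 3 (Pro): best is CCU at 42.8.
Codon 4 (Ile): best is AUU at 39.4.
Codon 5 (Tyr): best is UAU at 14.8.
Codon 6 (Asp): best is GAC at 22.6.
Codon 7 (Leu): best is UUA at 40.7.

GUC UUC CCU AUU UAU GAC UUA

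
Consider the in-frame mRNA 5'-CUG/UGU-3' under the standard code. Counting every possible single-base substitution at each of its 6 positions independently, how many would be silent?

Codon 1 (CUG, Leu): 4 synonymous substitutions.
Codon 2 (UGU, Cys): 1 synonymous substitution.
Total: 4 + 1 = 5.

5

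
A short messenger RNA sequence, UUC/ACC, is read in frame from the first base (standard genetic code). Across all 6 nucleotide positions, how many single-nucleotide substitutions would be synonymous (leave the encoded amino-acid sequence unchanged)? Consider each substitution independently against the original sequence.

Codon 1 (UUC, Phe): 1 synonymous substitution.
Codon 2 (ACC, Thr): 3 synonymous substitutions.
Total: 1 + 3 = 4.

4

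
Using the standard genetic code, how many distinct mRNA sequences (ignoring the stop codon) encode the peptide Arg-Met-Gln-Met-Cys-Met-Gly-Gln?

192

Arg: 6 codons.
Met: 1 codon.
Gln: 2 codons.
Met: 1 codon.
Cys: 2 codons.
Met: 1 codon.
Gly: 4 codons.
Gln: 2 codons.
6 × 1 × 2 × 1 × 2 × 1 × 4 × 2 = 192.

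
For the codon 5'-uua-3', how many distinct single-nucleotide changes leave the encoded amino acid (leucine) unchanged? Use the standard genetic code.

2

Position 1: CUA → 1 synonymous.
Position 2: none → 0 synonymous.
Position 3: UUG → 1 synonymous.
Total: 1 + 0 + 1 = 2.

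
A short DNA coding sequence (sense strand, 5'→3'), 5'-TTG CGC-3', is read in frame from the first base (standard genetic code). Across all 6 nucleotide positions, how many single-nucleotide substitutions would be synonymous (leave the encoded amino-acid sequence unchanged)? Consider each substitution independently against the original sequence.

5

Codon 1 (TTG, Leu): 2 synonymous substitutions.
Codon 2 (CGC, Arg): 3 synonymous substitutions.
Total: 2 + 3 = 5.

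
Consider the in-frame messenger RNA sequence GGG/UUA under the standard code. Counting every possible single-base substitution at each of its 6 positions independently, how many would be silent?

Codon 1 (GGG, Gly): 3 synonymous substitutions.
Codon 2 (UUA, Leu): 2 synonymous substitutions.
Total: 3 + 2 = 5.

5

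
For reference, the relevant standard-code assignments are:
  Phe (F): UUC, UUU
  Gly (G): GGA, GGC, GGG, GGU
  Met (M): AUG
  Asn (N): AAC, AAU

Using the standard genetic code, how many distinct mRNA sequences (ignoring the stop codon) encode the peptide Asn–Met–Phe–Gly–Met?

Asn: 2 codons.
Met: 1 codon.
Phe: 2 codons.
Gly: 4 codons.
Met: 1 codon.
2 × 1 × 2 × 4 × 1 = 16.

16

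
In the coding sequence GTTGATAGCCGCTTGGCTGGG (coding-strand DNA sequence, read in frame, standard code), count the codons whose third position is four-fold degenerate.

Codon 1 GTT (Val): third position 4-fold.
Codon 2 GAT (Asp): third position 2-fold.
Codon 3 AGC (Ser): third position 2-fold.
Codon 4 CGC (Arg): third position 4-fold.
Codon 5 TTG (Leu): third position 2-fold.
Codon 6 GCT (Ala): third position 4-fold.
Codon 7 GGG (Gly): third position 4-fold.
Four-fold degenerate third positions: 4.

4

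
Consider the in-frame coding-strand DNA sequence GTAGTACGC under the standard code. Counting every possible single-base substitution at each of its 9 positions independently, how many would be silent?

Codon 1 (GTA, Val): 3 synonymous substitutions.
Codon 2 (GTA, Val): 3 synonymous substitutions.
Codon 3 (CGC, Arg): 3 synonymous substitutions.
Total: 3 + 3 + 3 = 9.

9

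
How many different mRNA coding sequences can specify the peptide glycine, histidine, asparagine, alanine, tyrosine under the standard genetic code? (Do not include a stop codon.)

Gly: 4 codons.
His: 2 codons.
Asn: 2 codons.
Ala: 4 codons.
Tyr: 2 codons.
4 × 2 × 2 × 4 × 2 = 128.

128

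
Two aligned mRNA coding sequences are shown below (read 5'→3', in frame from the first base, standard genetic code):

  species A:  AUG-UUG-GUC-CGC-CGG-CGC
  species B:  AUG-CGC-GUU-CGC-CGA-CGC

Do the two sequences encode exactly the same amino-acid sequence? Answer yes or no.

Codon 1: AUG Met / AUG Met — identical.
Codon 2: UUG Leu / CGC Arg — nonsynonymous.
Codon 3: GUC Val / GUU Val — synonymous.
Codon 4: CGC Arg / CGC Arg — identical.
Codon 5: CGG Arg / CGA Arg — synonymous.
Codon 6: CGC Arg / CGC Arg — identical.
Nonsynonymous differences: 1 → different protein.

no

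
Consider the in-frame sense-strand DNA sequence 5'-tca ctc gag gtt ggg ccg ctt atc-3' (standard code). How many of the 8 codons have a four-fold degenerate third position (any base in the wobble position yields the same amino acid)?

6

Codon 1 TCA (Ser): third position 4-fold.
Codon 2 CTC (Leu): third position 4-fold.
Codon 3 GAG (Glu): third position 2-fold.
Codon 4 GTT (Val): third position 4-fold.
Codon 5 GGG (Gly): third position 4-fold.
Codon 6 CCG (Pro): third position 4-fold.
Codon 7 CTT (Leu): third position 4-fold.
Codon 8 ATC (Ile): third position 3-fold.
Four-fold degenerate third positions: 6.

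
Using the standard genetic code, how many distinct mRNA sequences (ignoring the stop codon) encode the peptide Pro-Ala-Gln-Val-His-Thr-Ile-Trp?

3072

Pro: 4 codons.
Ala: 4 codons.
Gln: 2 codons.
Val: 4 codons.
His: 2 codons.
Thr: 4 codons.
Ile: 3 codons.
Trp: 1 codon.
4 × 4 × 2 × 4 × 2 × 4 × 3 × 1 = 3072.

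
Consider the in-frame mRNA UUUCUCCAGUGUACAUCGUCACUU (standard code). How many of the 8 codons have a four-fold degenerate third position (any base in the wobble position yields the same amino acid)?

5

Codon 1 UUU (Phe): third position 2-fold.
Codon 2 CUC (Leu): third position 4-fold.
Codon 3 CAG (Gln): third position 2-fold.
Codon 4 UGU (Cys): third position 2-fold.
Codon 5 ACA (Thr): third position 4-fold.
Codon 6 UCG (Ser): third position 4-fold.
Codon 7 UCA (Ser): third position 4-fold.
Codon 8 CUU (Leu): third position 4-fold.
Four-fold degenerate third positions: 5.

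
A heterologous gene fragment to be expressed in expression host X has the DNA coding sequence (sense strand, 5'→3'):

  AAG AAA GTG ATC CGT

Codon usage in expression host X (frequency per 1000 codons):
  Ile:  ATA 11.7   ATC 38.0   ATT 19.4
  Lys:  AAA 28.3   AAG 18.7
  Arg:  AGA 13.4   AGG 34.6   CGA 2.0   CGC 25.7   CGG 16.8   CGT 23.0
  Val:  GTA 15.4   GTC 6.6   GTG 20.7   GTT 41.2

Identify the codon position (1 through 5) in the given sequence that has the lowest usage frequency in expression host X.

1

Codon 1 AAG (Lys): 18.7 per 1000.
Codon 2 AAA (Lys): 28.3 per 1000.
Codon 3 GTG (Val): 20.7 per 1000.
Codon 4 ATC (Ile): 38.0 per 1000.
Codon 5 CGT (Arg): 23.0 per 1000.
Lowest frequency is 18.7 at codon 1.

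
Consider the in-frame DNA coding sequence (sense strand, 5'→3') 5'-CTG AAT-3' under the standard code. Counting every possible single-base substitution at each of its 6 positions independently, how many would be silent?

Codon 1 (CTG, Leu): 4 synonymous substitutions.
Codon 2 (AAT, Asn): 1 synonymous substitution.
Total: 4 + 1 = 5.

5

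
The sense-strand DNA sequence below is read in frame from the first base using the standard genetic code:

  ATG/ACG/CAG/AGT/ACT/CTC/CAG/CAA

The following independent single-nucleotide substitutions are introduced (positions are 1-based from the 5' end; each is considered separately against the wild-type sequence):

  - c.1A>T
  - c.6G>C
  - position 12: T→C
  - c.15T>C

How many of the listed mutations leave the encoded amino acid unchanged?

Codon 1: ATG (Met) → TTG (Leu) — missense.
Codon 2: ACG (Thr) → ACC (Thr) — synonymous.
Codon 4: AGT (Ser) → AGC (Ser) — synonymous.
Codon 5: ACT (Thr) → ACC (Thr) — synonymous.
Synonymous: 3 of 4.

3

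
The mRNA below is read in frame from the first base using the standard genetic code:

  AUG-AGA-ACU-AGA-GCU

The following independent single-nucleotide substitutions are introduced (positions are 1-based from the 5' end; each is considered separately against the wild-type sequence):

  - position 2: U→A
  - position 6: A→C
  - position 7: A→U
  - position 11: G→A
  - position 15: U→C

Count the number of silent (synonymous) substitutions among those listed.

1

Codon 1: AUG (Met) → AAG (Lys) — missense.
Codon 2: AGA (Arg) → AGC (Ser) — missense.
Codon 3: ACU (Thr) → UCU (Ser) — missense.
Codon 4: AGA (Arg) → AAA (Lys) — missense.
Codon 5: GCU (Ala) → GCC (Ala) — synonymous.
Synonymous: 1 of 5.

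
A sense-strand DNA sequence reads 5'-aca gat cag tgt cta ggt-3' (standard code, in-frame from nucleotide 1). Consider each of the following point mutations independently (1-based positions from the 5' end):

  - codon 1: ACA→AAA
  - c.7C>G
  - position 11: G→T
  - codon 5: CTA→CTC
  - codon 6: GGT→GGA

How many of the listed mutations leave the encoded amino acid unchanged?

2

Codon 1: ACA (Thr) → AAA (Lys) — missense.
Codon 3: CAG (Gln) → GAG (Glu) — missense.
Codon 4: TGT (Cys) → TTT (Phe) — missense.
Codon 5: CTA (Leu) → CTC (Leu) — synonymous.
Codon 6: GGT (Gly) → GGA (Gly) — synonymous.
Synonymous: 2 of 5.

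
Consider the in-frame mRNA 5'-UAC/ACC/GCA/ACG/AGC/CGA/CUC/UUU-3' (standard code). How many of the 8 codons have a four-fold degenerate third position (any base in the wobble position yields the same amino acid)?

Codon 1 UAC (Tyr): third position 2-fold.
Codon 2 ACC (Thr): third position 4-fold.
Codon 3 GCA (Ala): third position 4-fold.
Codon 4 ACG (Thr): third position 4-fold.
Codon 5 AGC (Ser): third position 2-fold.
Codon 6 CGA (Arg): third position 4-fold.
Codon 7 CUC (Leu): third position 4-fold.
Codon 8 UUU (Phe): third position 2-fold.
Four-fold degenerate third positions: 5.

5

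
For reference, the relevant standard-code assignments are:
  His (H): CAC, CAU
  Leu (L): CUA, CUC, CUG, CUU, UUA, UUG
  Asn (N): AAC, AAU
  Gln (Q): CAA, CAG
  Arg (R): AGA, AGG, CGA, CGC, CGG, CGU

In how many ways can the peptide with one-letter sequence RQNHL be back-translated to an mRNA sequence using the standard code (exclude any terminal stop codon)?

288

Arg: 6 codons.
Gln: 2 codons.
Asn: 2 codons.
His: 2 codons.
Leu: 6 codons.
6 × 2 × 2 × 2 × 6 = 288.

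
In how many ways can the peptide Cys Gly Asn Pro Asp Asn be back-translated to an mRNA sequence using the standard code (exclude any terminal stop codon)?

256

Cys: 2 codons.
Gly: 4 codons.
Asn: 2 codons.
Pro: 4 codons.
Asp: 2 codons.
Asn: 2 codons.
2 × 4 × 2 × 4 × 2 × 2 = 256.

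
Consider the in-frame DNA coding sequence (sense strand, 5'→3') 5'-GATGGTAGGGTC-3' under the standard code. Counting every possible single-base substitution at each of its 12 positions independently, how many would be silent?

Codon 1 (GAT, Asp): 1 synonymous substitution.
Codon 2 (GGT, Gly): 3 synonymous substitutions.
Codon 3 (AGG, Arg): 2 synonymous substitutions.
Codon 4 (GTC, Val): 3 synonymous substitutions.
Total: 1 + 3 + 2 + 3 = 9.

9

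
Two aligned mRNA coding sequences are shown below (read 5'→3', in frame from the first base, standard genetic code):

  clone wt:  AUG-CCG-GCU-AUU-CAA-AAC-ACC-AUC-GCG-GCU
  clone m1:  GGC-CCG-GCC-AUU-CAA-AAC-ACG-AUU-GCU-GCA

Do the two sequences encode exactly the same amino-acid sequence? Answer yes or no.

Codon 1: AUG Met / GGC Gly — nonsynonymous.
Codon 2: CCG Pro / CCG Pro — identical.
Codon 3: GCU Ala / GCC Ala — synonymous.
Codon 4: AUU Ile / AUU Ile — identical.
Codon 5: CAA Gln / CAA Gln — identical.
Codon 6: AAC Asn / AAC Asn — identical.
Codon 7: ACC Thr / ACG Thr — synonymous.
Codon 8: AUC Ile / AUU Ile — synonymous.
Codon 9: GCG Ala / GCU Ala — synonymous.
Codon 10: GCU Ala / GCA Ala — synonymous.
Nonsynonymous differences: 1 → different protein.

no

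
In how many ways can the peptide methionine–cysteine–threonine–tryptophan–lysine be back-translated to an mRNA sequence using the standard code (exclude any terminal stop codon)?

16

Met: 1 codon.
Cys: 2 codons.
Thr: 4 codons.
Trp: 1 codon.
Lys: 2 codons.
1 × 2 × 4 × 1 × 2 = 16.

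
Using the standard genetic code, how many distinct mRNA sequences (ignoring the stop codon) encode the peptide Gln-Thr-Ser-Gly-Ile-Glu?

Gln: 2 codons.
Thr: 4 codons.
Ser: 6 codons.
Gly: 4 codons.
Ile: 3 codons.
Glu: 2 codons.
2 × 4 × 6 × 4 × 3 × 2 = 1152.

1152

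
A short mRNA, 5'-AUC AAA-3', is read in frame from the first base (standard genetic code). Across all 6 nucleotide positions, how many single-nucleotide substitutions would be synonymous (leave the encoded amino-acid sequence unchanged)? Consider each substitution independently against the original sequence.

Codon 1 (AUC, Ile): 2 synonymous substitutions.
Codon 2 (AAA, Lys): 1 synonymous substitution.
Total: 2 + 1 = 3.

3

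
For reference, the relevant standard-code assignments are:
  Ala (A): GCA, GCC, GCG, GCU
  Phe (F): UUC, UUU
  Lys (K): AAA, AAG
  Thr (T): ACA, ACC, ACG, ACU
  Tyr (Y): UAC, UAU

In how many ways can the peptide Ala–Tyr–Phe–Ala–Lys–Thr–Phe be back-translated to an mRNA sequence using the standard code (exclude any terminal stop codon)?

1024

Ala: 4 codons.
Tyr: 2 codons.
Phe: 2 codons.
Ala: 4 codons.
Lys: 2 codons.
Thr: 4 codons.
Phe: 2 codons.
4 × 2 × 2 × 4 × 2 × 4 × 2 = 1024.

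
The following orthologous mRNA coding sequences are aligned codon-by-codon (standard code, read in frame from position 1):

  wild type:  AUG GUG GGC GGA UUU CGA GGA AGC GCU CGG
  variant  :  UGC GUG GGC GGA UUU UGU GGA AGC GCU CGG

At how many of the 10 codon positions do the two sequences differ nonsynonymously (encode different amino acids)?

Codon 1: AUG Met / UGC Cys — nonsynonymous.
Codon 2: GUG Val / GUG Val — identical.
Codon 3: GGC Gly / GGC Gly — identical.
Codon 4: GGA Gly / GGA Gly — identical.
Codon 5: UUU Phe / UUU Phe — identical.
Codon 6: CGA Arg / UGU Cys — nonsynonymous.
Codon 7: GGA Gly / GGA Gly — identical.
Codon 8: AGC Ser / AGC Ser — identical.
Codon 9: GCU Ala / GCU Ala — identical.
Codon 10: CGG Arg / CGG Arg — identical.
Nonsynonymous differences: 2.

2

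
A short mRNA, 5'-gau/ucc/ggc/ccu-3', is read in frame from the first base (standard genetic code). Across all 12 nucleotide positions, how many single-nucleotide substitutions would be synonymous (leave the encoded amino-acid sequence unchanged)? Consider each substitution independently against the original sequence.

10

Codon 1 (GAU, Asp): 1 synonymous substitution.
Codon 2 (UCC, Ser): 3 synonymous substitutions.
Codon 3 (GGC, Gly): 3 synonymous substitutions.
Codon 4 (CCU, Pro): 3 synonymous substitutions.
Total: 1 + 3 + 3 + 3 = 10.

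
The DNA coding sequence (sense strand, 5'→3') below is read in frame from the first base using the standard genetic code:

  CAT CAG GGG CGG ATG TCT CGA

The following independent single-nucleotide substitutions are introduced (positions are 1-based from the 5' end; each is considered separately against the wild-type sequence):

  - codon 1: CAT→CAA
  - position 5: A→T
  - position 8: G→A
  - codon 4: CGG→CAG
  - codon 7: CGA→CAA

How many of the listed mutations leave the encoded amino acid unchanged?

0

Codon 1: CAT (His) → CAA (Gln) — missense.
Codon 2: CAG (Gln) → CTG (Leu) — missense.
Codon 3: GGG (Gly) → GAG (Glu) — missense.
Codon 4: CGG (Arg) → CAG (Gln) — missense.
Codon 7: CGA (Arg) → CAA (Gln) — missense.
Synonymous: 0 of 5.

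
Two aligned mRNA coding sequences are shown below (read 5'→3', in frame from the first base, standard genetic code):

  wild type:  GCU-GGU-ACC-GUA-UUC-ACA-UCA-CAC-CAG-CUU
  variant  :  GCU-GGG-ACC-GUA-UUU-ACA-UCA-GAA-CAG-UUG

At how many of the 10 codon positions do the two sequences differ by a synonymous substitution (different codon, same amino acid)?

3

Codon 1: GCU Ala / GCU Ala — identical.
Codon 2: GGU Gly / GGG Gly — synonymous.
Codon 3: ACC Thr / ACC Thr — identical.
Codon 4: GUA Val / GUA Val — identical.
Codon 5: UUC Phe / UUU Phe — synonymous.
Codon 6: ACA Thr / ACA Thr — identical.
Codon 7: UCA Ser / UCA Ser — identical.
Codon 8: CAC His / GAA Glu — nonsynonymous.
Codon 9: CAG Gln / CAG Gln — identical.
Codon 10: CUU Leu / UUG Leu — synonymous.
Synonymous differences: 3.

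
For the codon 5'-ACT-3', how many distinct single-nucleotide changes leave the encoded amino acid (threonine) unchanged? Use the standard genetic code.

Position 1: none → 0 synonymous.
Position 2: none → 0 synonymous.
Position 3: ACC, ACA, ACG → 3 synonymous.
Total: 0 + 0 + 3 = 3.

3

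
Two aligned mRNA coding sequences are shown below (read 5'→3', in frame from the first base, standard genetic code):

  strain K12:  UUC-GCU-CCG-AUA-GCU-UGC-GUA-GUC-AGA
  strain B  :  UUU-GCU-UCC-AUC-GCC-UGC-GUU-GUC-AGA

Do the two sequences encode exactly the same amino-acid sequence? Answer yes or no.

Codon 1: UUC Phe / UUU Phe — synonymous.
Codon 2: GCU Ala / GCU Ala — identical.
Codon 3: CCG Pro / UCC Ser — nonsynonymous.
Codon 4: AUA Ile / AUC Ile — synonymous.
Codon 5: GCU Ala / GCC Ala — synonymous.
Codon 6: UGC Cys / UGC Cys — identical.
Codon 7: GUA Val / GUU Val — synonymous.
Codon 8: GUC Val / GUC Val — identical.
Codon 9: AGA Arg / AGA Arg — identical.
Nonsynonymous differences: 1 → different protein.

no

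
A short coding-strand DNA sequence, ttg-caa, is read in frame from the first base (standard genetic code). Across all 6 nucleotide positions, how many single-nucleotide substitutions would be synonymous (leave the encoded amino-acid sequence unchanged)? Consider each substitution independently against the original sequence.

Codon 1 (TTG, Leu): 2 synonymous substitutions.
Codon 2 (CAA, Gln): 1 synonymous substitution.
Total: 2 + 1 = 3.

3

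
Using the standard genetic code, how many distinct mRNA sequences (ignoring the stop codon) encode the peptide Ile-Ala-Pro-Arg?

288

Ile: 3 codons.
Ala: 4 codons.
Pro: 4 codons.
Arg: 6 codons.
3 × 4 × 4 × 6 = 288.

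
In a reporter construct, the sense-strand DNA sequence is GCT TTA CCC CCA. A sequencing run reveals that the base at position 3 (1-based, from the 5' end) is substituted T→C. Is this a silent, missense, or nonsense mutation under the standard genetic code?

Position 3 falls in codon 1: GCT → Ala.
After the substitution the codon is GCC → Ala.
Both encode Ala, so the change is synonymous.

silent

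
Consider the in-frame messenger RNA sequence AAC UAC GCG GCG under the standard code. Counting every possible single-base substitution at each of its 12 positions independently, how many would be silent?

8

Codon 1 (AAC, Asn): 1 synonymous substitution.
Codon 2 (UAC, Tyr): 1 synonymous substitution.
Codon 3 (GCG, Ala): 3 synonymous substitutions.
Codon 4 (GCG, Ala): 3 synonymous substitutions.
Total: 1 + 1 + 3 + 3 = 8.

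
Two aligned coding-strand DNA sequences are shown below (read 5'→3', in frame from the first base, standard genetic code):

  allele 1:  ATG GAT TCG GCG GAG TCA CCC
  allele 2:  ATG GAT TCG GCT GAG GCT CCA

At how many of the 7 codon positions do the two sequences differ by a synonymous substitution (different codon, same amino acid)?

2

Codon 1: ATG Met / ATG Met — identical.
Codon 2: GAT Asp / GAT Asp — identical.
Codon 3: TCG Ser / TCG Ser — identical.
Codon 4: GCG Ala / GCT Ala — synonymous.
Codon 5: GAG Glu / GAG Glu — identical.
Codon 6: TCA Ser / GCT Ala — nonsynonymous.
Codon 7: CCC Pro / CCA Pro — synonymous.
Synonymous differences: 2.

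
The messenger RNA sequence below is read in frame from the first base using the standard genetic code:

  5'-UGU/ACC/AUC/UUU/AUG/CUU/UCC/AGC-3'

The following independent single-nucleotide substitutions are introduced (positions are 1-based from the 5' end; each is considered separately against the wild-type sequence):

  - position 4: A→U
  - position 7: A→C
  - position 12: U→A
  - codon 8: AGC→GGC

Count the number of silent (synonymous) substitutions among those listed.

Codon 2: ACC (Thr) → UCC (Ser) — missense.
Codon 3: AUC (Ile) → CUC (Leu) — missense.
Codon 4: UUU (Phe) → UUA (Leu) — missense.
Codon 8: AGC (Ser) → GGC (Gly) — missense.
Synonymous: 0 of 4.

0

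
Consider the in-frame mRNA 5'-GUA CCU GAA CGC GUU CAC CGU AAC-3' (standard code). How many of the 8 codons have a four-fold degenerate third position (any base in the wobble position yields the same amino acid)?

5

Codon 1 GUA (Val): third position 4-fold.
Codon 2 CCU (Pro): third position 4-fold.
Codon 3 GAA (Glu): third position 2-fold.
Codon 4 CGC (Arg): third position 4-fold.
Codon 5 GUU (Val): third position 4-fold.
Codon 6 CAC (His): third position 2-fold.
Codon 7 CGU (Arg): third position 4-fold.
Codon 8 AAC (Asn): third position 2-fold.
Four-fold degenerate third positions: 5.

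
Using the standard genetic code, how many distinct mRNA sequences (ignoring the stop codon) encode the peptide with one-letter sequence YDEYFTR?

Tyr: 2 codons.
Asp: 2 codons.
Glu: 2 codons.
Tyr: 2 codons.
Phe: 2 codons.
Thr: 4 codons.
Arg: 6 codons.
2 × 2 × 2 × 2 × 2 × 4 × 6 = 768.

768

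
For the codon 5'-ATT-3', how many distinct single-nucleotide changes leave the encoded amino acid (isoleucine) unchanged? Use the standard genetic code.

2

Position 1: none → 0 synonymous.
Position 2: none → 0 synonymous.
Position 3: ATC, ATA → 2 synonymous.
Total: 0 + 0 + 2 = 2.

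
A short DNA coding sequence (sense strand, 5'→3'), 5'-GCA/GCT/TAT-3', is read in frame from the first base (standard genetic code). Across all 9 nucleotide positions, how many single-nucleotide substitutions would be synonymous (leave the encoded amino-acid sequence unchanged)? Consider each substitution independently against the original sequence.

Codon 1 (GCA, Ala): 3 synonymous substitutions.
Codon 2 (GCT, Ala): 3 synonymous substitutions.
Codon 3 (TAT, Tyr): 1 synonymous substitution.
Total: 3 + 3 + 1 = 7.

7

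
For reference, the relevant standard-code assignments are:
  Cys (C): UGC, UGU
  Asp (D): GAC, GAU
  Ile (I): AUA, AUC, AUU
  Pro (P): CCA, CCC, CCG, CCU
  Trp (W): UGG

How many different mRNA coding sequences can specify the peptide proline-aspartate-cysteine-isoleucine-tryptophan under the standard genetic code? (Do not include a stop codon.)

48

Pro: 4 codons.
Asp: 2 codons.
Cys: 2 codons.
Ile: 3 codons.
Trp: 1 codon.
4 × 2 × 2 × 3 × 1 = 48.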